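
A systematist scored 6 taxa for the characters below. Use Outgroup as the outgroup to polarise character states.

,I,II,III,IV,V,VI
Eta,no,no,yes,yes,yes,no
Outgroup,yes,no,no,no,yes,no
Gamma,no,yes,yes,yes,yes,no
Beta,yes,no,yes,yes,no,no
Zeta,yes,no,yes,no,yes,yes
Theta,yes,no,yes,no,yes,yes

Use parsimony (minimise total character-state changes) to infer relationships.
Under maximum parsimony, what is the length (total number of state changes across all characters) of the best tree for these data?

6

Character polarity is set by the outgroup: the derived state is whichever differs from the outgroup's state, so for I, V the derived state is 'no', and for the remaining characters it is 'yes'.
Only Eta and Gamma show the derived state 'no' for I, supporting them as a clade.
II: derived state 'yes' in Gamma only — an autapomorphy, so it tells us nothing about relationships among taxa.
III (derived state 'yes') is shared by all ingroup taxa — unites the whole ingroup.
IV: derived state 'yes' in Beta, Eta, and Gamma only — synapomorphy for {Beta, Eta, Gamma}.
V: derived state 'no' in Beta only — an autapomorphy, so it tells us nothing about relationships among taxa.
VI: derived state 'yes' in Theta and Zeta only — synapomorphy for {Theta, Zeta}.
Most parsimonious ingroup topology: (((Eta,Gamma),Beta),(Zeta,Theta)).
Changes per character on this tree: I: 1; II: 1; III: 1; IV: 1; V: 1; VI: 1.
Total = 6.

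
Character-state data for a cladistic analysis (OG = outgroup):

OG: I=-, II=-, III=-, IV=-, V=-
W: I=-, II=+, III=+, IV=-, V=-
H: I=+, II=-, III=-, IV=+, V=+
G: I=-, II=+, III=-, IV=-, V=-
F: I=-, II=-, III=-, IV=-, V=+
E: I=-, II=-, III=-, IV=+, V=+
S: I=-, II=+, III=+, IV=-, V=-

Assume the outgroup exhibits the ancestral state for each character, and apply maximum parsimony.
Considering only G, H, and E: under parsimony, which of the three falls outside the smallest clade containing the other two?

The outgroup has state '-' for every character, so '+' is the derived state throughout.
I (derived state '+') is unique to H (autapomorphy; uninformative for grouping).
II (derived state '+') is shared by G, S, and W — a synapomorphy uniting that clade.
III (derived state '+') is shared by S and W — a synapomorphy uniting that clade.
IV: derived state '+' in E and H only — synapomorphy for {E, H}.
Only E, F, and H show the derived state '+' for V, supporting them as a clade.
Most parsimonious ingroup topology: (((W,S),G),((H,E),F)).
H and E share a more recent common ancestor with each other than either does with G, so G is the least closely related of the three.

G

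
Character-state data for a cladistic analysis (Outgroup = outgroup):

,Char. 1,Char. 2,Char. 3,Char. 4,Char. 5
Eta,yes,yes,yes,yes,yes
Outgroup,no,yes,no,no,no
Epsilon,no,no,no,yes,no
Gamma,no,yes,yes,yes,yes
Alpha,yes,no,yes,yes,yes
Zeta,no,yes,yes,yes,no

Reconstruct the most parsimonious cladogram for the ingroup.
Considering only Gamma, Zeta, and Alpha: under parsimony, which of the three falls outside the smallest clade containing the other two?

Zeta

Character polarity is set by the outgroup: the derived state is whichever differs from the outgroup's state, so for Char. 2 the derived state is 'no', and for the remaining characters it is 'yes'.
Only Alpha and Eta show the derived state 'yes' for Char. 1, supporting them as a clade.
Char. 2 (state 'no') occurs in Alpha and Epsilon but conflicts with the nesting implied by the other characters — most parsimoniously interpreted as homoplasy.
Only Alpha, Eta, Gamma, and Zeta show the derived state 'yes' for Char. 3, supporting them as a clade.
All ingroup taxa share the derived state 'yes' for Char. 4; it defines the ingroup but does not resolve relationships within it.
Char. 5 (derived state 'yes') is shared by Alpha, Eta, and Gamma — a synapomorphy uniting that clade.
Most parsimonious ingroup topology: (((Gamma,(Alpha,Eta)),Zeta),Epsilon).
Gamma and Alpha share a more recent common ancestor with each other than either does with Zeta, so Zeta is the least closely related of the three.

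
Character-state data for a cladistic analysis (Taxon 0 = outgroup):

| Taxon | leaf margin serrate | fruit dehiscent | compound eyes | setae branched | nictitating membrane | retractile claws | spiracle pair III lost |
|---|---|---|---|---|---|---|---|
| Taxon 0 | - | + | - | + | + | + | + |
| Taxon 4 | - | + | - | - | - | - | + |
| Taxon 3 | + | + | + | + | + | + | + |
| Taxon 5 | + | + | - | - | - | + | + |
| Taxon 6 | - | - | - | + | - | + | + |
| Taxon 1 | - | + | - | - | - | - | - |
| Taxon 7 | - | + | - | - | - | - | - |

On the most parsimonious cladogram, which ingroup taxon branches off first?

Taxon 3

Character polarity is set by the outgroup: the derived state is whichever differs from the outgroup's state, so for fruit dehiscent, setae branched, nictitating membrane, retractile claws, spiracle pair III lost the derived state is '-', and for the remaining characters it is '+'.
leaf margin serrate (state '+') occurs in Taxon 3 and Taxon 5 but conflicts with the nesting implied by the other characters — most parsimoniously interpreted as homoplasy.
fruit dehiscent: derived state '-' in Taxon 6 only — an autapomorphy, so it tells us nothing about relationships among taxa.
compound eyes: derived state '+' in Taxon 3 only — an autapomorphy, so it tells us nothing about relationships among taxa.
Only Taxon 1, Taxon 4, Taxon 5, and Taxon 7 show the derived state '-' for setae branched, supporting them as a clade.
nictitating membrane: derived state '-' in Taxon 1, Taxon 4, Taxon 5, Taxon 6, and Taxon 7 only — synapomorphy for {Taxon 1, Taxon 4, Taxon 5, Taxon 6, Taxon 7}.
retractile claws: derived state '-' in Taxon 1, Taxon 4, and Taxon 7 only — synapomorphy for {Taxon 1, Taxon 4, Taxon 7}.
spiracle pair III lost: derived state '-' in Taxon 1 and Taxon 7 only — synapomorphy for {Taxon 1, Taxon 7}.
Most parsimonious ingroup topology: ((((Taxon 4,(Taxon 1,Taxon 7)),Taxon 5),Taxon 6),Taxon 3).
Taxon 3 is sister to the clade containing all other ingroup taxa, so it is the earliest-diverging (most basal) ingroup lineage.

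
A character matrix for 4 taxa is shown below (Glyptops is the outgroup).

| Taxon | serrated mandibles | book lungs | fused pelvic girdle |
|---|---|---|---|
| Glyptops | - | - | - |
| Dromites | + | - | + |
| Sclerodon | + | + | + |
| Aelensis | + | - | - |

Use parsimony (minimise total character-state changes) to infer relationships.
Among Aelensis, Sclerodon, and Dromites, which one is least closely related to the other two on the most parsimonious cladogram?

Aelensis

The outgroup has state '-' for every character, so '+' is the derived state throughout.
All ingroup taxa share the derived state '+' for serrated mandibles; it defines the ingroup but does not resolve relationships within it.
book lungs: derived state '+' in Sclerodon only — an autapomorphy, so it tells us nothing about relationships among taxa.
Only Dromites and Sclerodon show the derived state '+' for fused pelvic girdle, supporting them as a clade.
Most parsimonious ingroup topology: ((Dromites,Sclerodon),Aelensis).
Dromites and Sclerodon share a more recent common ancestor with each other than either does with Aelensis, so Aelensis is the least closely related of the three.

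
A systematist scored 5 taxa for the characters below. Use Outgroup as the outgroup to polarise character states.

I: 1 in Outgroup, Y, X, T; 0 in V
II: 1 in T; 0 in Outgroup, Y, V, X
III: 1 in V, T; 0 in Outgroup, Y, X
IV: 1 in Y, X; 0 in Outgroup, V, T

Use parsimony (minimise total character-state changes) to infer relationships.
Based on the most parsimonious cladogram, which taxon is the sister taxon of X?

Y

Character polarity is set by the outgroup: the derived state is whichever differs from the outgroup's state, so for I the derived state is '0', and for the remaining characters it is '1'.
I: derived state '0' in V only — an autapomorphy, so it tells us nothing about relationships among taxa.
II (derived state '1') is unique to T (autapomorphy; uninformative for grouping).
III (derived state '1') is shared by T and V — a synapomorphy uniting that clade.
IV (derived state '1') is shared by X and Y — a synapomorphy uniting that clade.
Most parsimonious ingroup topology: ((Y,X),(V,T)).
X and Y form a cherry on this tree, so they are sister taxa.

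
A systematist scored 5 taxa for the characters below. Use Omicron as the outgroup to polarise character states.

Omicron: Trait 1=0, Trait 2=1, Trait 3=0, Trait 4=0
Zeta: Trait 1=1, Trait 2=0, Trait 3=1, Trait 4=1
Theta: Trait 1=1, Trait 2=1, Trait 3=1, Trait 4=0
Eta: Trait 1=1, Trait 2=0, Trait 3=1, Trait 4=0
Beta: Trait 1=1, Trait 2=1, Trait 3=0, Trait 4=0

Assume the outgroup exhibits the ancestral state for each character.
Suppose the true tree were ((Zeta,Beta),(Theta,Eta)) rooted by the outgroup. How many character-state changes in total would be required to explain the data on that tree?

6

Map each character onto ((Zeta,Beta),(Theta,Eta)) (rooted by Omicron) and count the minimum state changes it requires (Fitch parsimony):
Trait 1: 1; Trait 2: 2; Trait 3: 2; Trait 4: 1.
Total tree length = 6.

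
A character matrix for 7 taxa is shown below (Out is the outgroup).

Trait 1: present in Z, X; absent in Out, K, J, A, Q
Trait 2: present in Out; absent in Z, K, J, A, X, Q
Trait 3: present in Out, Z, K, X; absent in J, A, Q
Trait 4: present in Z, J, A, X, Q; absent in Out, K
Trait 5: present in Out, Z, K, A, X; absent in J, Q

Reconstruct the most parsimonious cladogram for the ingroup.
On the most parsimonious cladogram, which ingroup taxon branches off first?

Character polarity is set by the outgroup: the derived state is whichever differs from the outgroup's state, so for Trait 2, Trait 3, Trait 5 the derived state is 'absent', and for the remaining characters it is 'present'.
Trait 1 (derived state 'present') is shared by X and Z — a synapomorphy uniting that clade.
Trait 2 (derived state 'absent') is shared by all ingroup taxa — unites the whole ingroup.
Only A, J, and Q show the derived state 'absent' for Trait 3, supporting them as a clade.
Trait 4 (derived state 'present') is shared by A, J, Q, X, and Z — a synapomorphy uniting that clade.
Trait 5: derived state 'absent' in J and Q only — synapomorphy for {J, Q}.
Most parsimonious ingroup topology: (((Z,X),((J,Q),A)),K).
K is sister to the clade containing all other ingroup taxa, so it is the earliest-diverging (most basal) ingroup lineage.

K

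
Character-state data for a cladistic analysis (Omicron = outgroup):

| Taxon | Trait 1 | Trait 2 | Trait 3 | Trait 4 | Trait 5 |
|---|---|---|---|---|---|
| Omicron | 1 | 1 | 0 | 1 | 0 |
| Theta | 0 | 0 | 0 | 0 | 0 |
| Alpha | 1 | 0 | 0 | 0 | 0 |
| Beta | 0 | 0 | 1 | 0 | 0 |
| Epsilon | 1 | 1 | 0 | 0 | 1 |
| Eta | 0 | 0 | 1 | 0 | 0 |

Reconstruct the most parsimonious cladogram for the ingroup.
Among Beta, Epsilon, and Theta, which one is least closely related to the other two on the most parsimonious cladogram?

Epsilon

Character polarity is set by the outgroup: the derived state is whichever differs from the outgroup's state, so for Trait 1, Trait 2, Trait 4 the derived state is '0', and for the remaining characters it is '1'.
Trait 1: derived state '0' in Beta, Eta, and Theta only — synapomorphy for {Beta, Eta, Theta}.
Trait 2 (derived state '0') is shared by Alpha, Beta, Eta, and Theta — a synapomorphy uniting that clade.
Only Beta and Eta show the derived state '1' for Trait 3, supporting them as a clade.
All ingroup taxa share the derived state '0' for Trait 4; it defines the ingroup but does not resolve relationships within it.
Trait 5 (derived state '1') is unique to Epsilon (autapomorphy; uninformative for grouping).
Most parsimonious ingroup topology: (((Theta,(Beta,Eta)),Alpha),Epsilon).
Theta and Beta share a more recent common ancestor with each other than either does with Epsilon, so Epsilon is the least closely related of the three.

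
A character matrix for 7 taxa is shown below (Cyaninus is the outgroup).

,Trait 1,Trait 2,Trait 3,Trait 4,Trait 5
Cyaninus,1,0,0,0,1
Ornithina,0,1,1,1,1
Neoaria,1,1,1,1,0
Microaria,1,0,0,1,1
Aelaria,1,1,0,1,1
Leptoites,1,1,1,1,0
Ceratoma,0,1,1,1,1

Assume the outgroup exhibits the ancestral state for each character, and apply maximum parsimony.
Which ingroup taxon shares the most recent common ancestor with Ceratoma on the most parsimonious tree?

Character polarity is set by the outgroup: the derived state is whichever differs from the outgroup's state, so for Trait 1, Trait 5 the derived state is '0', and for the remaining characters it is '1'.
Trait 1 (derived state '0') is shared by Ceratoma and Ornithina — a synapomorphy uniting that clade.
Trait 2 (derived state '1') is shared by Aelaria, Ceratoma, Leptoites, Neoaria, and Ornithina — a synapomorphy uniting that clade.
Only Ceratoma, Leptoites, Neoaria, and Ornithina show the derived state '1' for Trait 3, supporting them as a clade.
Trait 4 (derived state '1') is shared by all ingroup taxa — unites the whole ingroup.
Trait 5: derived state '0' in Leptoites and Neoaria only — synapomorphy for {Leptoites, Neoaria}.
Most parsimonious ingroup topology: ((((Ornithina,Ceratoma),(Neoaria,Leptoites)),Aelaria),Microaria).
Ceratoma and Ornithina form a cherry on this tree, so they are sister taxa.

Ornithina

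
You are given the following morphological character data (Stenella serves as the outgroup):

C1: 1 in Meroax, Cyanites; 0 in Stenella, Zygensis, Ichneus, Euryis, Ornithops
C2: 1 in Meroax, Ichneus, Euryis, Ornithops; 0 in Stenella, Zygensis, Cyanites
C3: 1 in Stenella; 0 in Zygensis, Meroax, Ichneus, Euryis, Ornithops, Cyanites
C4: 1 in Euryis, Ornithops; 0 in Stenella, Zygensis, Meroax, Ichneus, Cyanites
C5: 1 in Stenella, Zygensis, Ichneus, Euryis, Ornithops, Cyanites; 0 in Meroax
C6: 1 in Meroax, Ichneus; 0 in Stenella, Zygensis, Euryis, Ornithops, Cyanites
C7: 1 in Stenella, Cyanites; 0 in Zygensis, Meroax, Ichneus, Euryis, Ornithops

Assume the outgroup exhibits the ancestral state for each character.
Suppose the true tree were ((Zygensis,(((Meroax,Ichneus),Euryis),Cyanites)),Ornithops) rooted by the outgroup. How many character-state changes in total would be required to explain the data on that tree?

Map each character onto ((Zygensis,(((Meroax,Ichneus),Euryis),Cyanites)),Ornithops) (rooted by Stenella) and count the minimum state changes it requires (Fitch parsimony):
C1: 2; C2: 2; C3: 1; C4: 2; C5: 1; C6: 1; C7: 2.
Total tree length = 11.

11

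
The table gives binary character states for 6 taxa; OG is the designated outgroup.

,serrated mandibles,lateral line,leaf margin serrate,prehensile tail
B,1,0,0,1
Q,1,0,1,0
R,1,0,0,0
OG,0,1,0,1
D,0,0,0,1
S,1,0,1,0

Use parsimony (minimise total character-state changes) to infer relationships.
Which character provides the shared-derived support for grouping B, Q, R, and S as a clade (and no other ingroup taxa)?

serrated mandibles

Character polarity is set by the outgroup: the derived state is whichever differs from the outgroup's state, so for lateral line, prehensile tail the derived state is '0', and for the remaining characters it is '1'.
serrated mandibles: derived state '1' in B, Q, R, and S only — synapomorphy for {B, Q, R, S}.
lateral line (derived state '0') is shared by all ingroup taxa — unites the whole ingroup.
Only Q and S show the derived state '1' for leaf margin serrate, supporting them as a clade.
prehensile tail: derived state '0' in Q, R, and S only — synapomorphy for {Q, R, S}.
Most parsimonious ingroup topology: ((((S,Q),R),B),D).
The clade {B, Q, R, S} is supported by serrated mandibles: its derived state '1' occurs in exactly those taxa and in no other taxon (including the outgroup).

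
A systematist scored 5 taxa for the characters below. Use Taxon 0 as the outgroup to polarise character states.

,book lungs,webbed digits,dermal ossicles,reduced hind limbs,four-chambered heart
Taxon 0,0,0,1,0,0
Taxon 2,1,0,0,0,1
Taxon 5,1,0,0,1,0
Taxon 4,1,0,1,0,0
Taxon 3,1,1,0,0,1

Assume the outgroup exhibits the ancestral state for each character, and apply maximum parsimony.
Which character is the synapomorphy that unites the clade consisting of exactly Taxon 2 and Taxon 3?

four-chambered heart

Character polarity is set by the outgroup: the derived state is whichever differs from the outgroup's state, so for dermal ossicles the derived state is '0', and for the remaining characters it is '1'.
book lungs (derived state '1') is shared by all ingroup taxa — unites the whole ingroup.
webbed digits (derived state '1') is unique to Taxon 3 (autapomorphy; uninformative for grouping).
dermal ossicles (derived state '0') is shared by Taxon 2, Taxon 3, and Taxon 5 — a synapomorphy uniting that clade.
reduced hind limbs: derived state '1' in Taxon 5 only — an autapomorphy, so it tells us nothing about relationships among taxa.
Only Taxon 2 and Taxon 3 show the derived state '1' for four-chambered heart, supporting them as a clade.
Most parsimonious ingroup topology: (((Taxon 2,Taxon 3),Taxon 5),Taxon 4).
The clade {Taxon 2, Taxon 3} is supported by four-chambered heart: its derived state '1' occurs in exactly those taxa and in no other taxon (including the outgroup).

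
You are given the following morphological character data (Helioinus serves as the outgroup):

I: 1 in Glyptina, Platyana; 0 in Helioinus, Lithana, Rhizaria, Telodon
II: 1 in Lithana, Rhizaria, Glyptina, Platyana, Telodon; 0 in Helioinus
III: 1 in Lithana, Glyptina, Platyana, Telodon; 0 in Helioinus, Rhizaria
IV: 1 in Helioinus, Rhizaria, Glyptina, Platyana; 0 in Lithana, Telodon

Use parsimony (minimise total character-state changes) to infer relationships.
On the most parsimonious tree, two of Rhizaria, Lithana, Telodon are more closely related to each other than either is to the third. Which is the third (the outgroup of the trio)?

Rhizaria

Character polarity is set by the outgroup: the derived state is whichever differs from the outgroup's state, so for IV the derived state is '0', and for the remaining characters it is '1'.
I (derived state '1') is shared by Glyptina and Platyana — a synapomorphy uniting that clade.
II (derived state '1') is shared by all ingroup taxa — unites the whole ingroup.
III: derived state '1' in Glyptina, Lithana, Platyana, and Telodon only — synapomorphy for {Glyptina, Lithana, Platyana, Telodon}.
IV: derived state '0' in Lithana and Telodon only — synapomorphy for {Lithana, Telodon}.
Most parsimonious ingroup topology: (((Lithana,Telodon),(Glyptina,Platyana)),Rhizaria).
Lithana and Telodon share a more recent common ancestor with each other than either does with Rhizaria, so Rhizaria is the least closely related of the three.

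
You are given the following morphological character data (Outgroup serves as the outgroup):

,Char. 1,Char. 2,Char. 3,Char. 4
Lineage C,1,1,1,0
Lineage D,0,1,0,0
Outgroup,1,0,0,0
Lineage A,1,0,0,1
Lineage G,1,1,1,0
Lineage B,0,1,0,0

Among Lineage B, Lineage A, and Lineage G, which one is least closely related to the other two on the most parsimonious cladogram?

Character polarity is set by the outgroup: the derived state is whichever differs from the outgroup's state, so for Char. 1 the derived state is '0', and for the remaining characters it is '1'.
Char. 1: derived state '0' in Lineage B and Lineage D only — synapomorphy for {Lineage B, Lineage D}.
Char. 2: derived state '1' in Lineage B, Lineage C, Lineage D, and Lineage G only — synapomorphy for {Lineage B, Lineage C, Lineage D, Lineage G}.
Only Lineage C and Lineage G show the derived state '1' for Char. 3, supporting them as a clade.
Char. 4 (derived state '1') is unique to Lineage A (autapomorphy; uninformative for grouping).
Most parsimonious ingroup topology: (Lineage A,((Lineage D,Lineage B),(Lineage C,Lineage G))).
Lineage B and Lineage G share a more recent common ancestor with each other than either does with Lineage A, so Lineage A is the least closely related of the three.

Lineage A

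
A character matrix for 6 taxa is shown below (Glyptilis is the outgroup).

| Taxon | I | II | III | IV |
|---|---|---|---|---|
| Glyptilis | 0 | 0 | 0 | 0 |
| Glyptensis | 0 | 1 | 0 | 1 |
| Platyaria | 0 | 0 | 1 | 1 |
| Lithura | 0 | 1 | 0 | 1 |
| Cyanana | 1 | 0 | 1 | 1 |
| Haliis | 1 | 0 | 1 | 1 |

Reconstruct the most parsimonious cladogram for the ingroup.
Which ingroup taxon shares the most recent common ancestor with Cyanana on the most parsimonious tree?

The outgroup has state '0' for every character, so '1' is the derived state throughout.
Only Cyanana and Haliis show the derived state '1' for I, supporting them as a clade.
II (derived state '1') is shared by Glyptensis and Lithura — a synapomorphy uniting that clade.
III (derived state '1') is shared by Cyanana, Haliis, and Platyaria — a synapomorphy uniting that clade.
All ingroup taxa share the derived state '1' for IV; it defines the ingroup but does not resolve relationships within it.
Most parsimonious ingroup topology: ((Glyptensis,Lithura),(Platyaria,(Cyanana,Haliis))).
Cyanana and Haliis form a cherry on this tree, so they are sister taxa.

Haliis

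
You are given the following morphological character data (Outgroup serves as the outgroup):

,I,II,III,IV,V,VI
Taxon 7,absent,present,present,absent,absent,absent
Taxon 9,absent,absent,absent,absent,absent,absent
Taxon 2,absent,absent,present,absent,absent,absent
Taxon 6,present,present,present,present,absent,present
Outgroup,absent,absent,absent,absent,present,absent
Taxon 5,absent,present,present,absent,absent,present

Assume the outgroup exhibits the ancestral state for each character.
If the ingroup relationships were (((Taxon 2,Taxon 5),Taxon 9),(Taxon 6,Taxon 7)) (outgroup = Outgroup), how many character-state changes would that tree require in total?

Map each character onto (((Taxon 2,Taxon 5),Taxon 9),(Taxon 6,Taxon 7)) (rooted by Outgroup) and count the minimum state changes it requires (Fitch parsimony):
I: 1; II: 2; III: 2; IV: 1; V: 1; VI: 2.
Total tree length = 9.

9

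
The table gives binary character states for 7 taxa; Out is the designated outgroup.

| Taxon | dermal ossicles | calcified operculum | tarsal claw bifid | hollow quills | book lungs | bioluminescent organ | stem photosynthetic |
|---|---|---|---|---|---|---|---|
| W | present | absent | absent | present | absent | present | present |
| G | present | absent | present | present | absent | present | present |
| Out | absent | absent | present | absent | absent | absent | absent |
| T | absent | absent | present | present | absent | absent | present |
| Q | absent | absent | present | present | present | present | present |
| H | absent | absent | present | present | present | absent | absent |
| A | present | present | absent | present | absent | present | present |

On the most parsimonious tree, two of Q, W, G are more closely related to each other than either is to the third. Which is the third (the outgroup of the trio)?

Character polarity is set by the outgroup: the derived state is whichever differs from the outgroup's state, so for tarsal claw bifid the derived state is 'absent', and for the remaining characters it is 'present'.
Only A, G, and W show the derived state 'present' for dermal ossicles, supporting them as a clade.
calcified operculum: derived state 'present' in A only — an autapomorphy, so it tells us nothing about relationships among taxa.
Only A and W show the derived state 'absent' for tarsal claw bifid, supporting them as a clade.
hollow quills (derived state 'present') is shared by all ingroup taxa — unites the whole ingroup.
book lungs groups H and Q, which is incompatible with the clades supported by the remaining characters; treating it as convergent (homoplasy) costs fewer steps than any alternative tree.
bioluminescent organ (derived state 'present') is shared by A, G, Q, and W — a synapomorphy uniting that clade.
stem photosynthetic (derived state 'present') is shared by A, G, Q, T, and W — a synapomorphy uniting that clade.
Most parsimonious ingroup topology: ((T,(((W,A),G),Q)),H).
W and G share a more recent common ancestor with each other than either does with Q, so Q is the least closely related of the three.

Q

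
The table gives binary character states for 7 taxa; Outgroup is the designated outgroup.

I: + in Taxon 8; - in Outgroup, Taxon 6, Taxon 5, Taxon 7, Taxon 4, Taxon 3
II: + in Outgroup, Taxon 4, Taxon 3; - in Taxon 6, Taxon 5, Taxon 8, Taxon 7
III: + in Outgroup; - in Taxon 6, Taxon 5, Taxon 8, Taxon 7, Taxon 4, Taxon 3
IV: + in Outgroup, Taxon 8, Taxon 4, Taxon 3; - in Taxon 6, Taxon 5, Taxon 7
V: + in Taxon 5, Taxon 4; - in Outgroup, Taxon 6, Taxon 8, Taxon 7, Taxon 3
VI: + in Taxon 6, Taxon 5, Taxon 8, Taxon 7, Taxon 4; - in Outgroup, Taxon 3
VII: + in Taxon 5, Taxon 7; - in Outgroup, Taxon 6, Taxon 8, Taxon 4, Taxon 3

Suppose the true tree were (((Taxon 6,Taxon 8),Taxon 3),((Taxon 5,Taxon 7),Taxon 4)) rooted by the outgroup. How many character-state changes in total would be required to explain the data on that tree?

Map each character onto (((Taxon 6,Taxon 8),Taxon 3),((Taxon 5,Taxon 7),Taxon 4)) (rooted by Outgroup) and count the minimum state changes it requires (Fitch parsimony):
I: 1; II: 2; III: 1; IV: 2; V: 2; VI: 2; VII: 1.
Total tree length = 11.

11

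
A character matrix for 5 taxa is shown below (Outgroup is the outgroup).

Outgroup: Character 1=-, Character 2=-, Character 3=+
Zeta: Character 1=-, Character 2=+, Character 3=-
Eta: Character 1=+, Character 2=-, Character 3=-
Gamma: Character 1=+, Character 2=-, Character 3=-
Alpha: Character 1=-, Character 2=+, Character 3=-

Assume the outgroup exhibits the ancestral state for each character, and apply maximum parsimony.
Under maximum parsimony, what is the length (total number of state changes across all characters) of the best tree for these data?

3

Character polarity is set by the outgroup: the derived state is whichever differs from the outgroup's state, so for Character 3 the derived state is '-', and for the remaining characters it is '+'.
Character 1: derived state '+' in Eta and Gamma only — synapomorphy for {Eta, Gamma}.
Character 2: derived state '+' in Alpha and Zeta only — synapomorphy for {Alpha, Zeta}.
Character 3 (derived state '-') is shared by all ingroup taxa — unites the whole ingroup.
Most parsimonious ingroup topology: ((Zeta,Alpha),(Eta,Gamma)).
Changes per character on this tree: Character 1: 1; Character 2: 1; Character 3: 1.
Total = 3.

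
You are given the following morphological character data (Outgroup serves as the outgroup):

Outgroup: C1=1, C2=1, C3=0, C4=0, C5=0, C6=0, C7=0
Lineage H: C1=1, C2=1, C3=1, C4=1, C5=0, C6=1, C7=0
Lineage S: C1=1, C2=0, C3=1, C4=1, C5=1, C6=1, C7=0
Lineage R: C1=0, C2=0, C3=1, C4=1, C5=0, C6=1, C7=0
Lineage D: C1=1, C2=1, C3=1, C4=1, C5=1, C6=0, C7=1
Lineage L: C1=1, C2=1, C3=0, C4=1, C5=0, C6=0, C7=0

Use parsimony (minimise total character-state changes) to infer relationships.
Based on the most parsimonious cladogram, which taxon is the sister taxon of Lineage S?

Lineage R

Character polarity is set by the outgroup: the derived state is whichever differs from the outgroup's state, so for C1, C2 the derived state is '0', and for the remaining characters it is '1'.
C1: derived state '0' in Lineage R only — an autapomorphy, so it tells us nothing about relationships among taxa.
C2: derived state '0' in Lineage R and Lineage S only — synapomorphy for {Lineage R, Lineage S}.
C3 (derived state '1') is shared by Lineage D, Lineage H, Lineage R, and Lineage S — a synapomorphy uniting that clade.
All ingroup taxa share the derived state '1' for C4; it defines the ingroup but does not resolve relationships within it.
C5 groups Lineage D and Lineage S, which is incompatible with the clades supported by the remaining characters; treating it as convergent (homoplasy) costs fewer steps than any alternative tree.
C6: derived state '1' in Lineage H, Lineage R, and Lineage S only — synapomorphy for {Lineage H, Lineage R, Lineage S}.
C7: derived state '1' in Lineage D only — an autapomorphy, so it tells us nothing about relationships among taxa.
Most parsimonious ingroup topology: (((Lineage H,(Lineage S,Lineage R)),Lineage D),Lineage L).
Lineage S and Lineage R form a cherry on this tree, so they are sister taxa.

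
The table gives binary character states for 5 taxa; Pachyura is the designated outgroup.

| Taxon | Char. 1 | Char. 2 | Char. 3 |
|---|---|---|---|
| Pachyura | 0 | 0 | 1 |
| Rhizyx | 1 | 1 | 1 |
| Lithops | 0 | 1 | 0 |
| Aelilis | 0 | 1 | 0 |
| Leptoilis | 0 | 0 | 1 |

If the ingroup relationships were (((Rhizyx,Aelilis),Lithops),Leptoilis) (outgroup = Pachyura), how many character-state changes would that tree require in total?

Map each character onto (((Rhizyx,Aelilis),Lithops),Leptoilis) (rooted by Pachyura) and count the minimum state changes it requires (Fitch parsimony):
Char. 1: 1; Char. 2: 1; Char. 3: 2.
Total tree length = 4.

4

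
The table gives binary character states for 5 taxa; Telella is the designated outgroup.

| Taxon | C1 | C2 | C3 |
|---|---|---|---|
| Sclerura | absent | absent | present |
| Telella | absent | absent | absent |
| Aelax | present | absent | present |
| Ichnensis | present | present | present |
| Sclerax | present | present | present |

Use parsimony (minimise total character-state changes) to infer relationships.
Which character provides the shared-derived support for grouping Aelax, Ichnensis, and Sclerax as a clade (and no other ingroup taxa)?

The outgroup has state 'absent' for every character, so 'present' is the derived state throughout.
Only Aelax, Ichnensis, and Sclerax show the derived state 'present' for C1, supporting them as a clade.
Only Ichnensis and Sclerax show the derived state 'present' for C2, supporting them as a clade.
C3 (derived state 'present') is shared by all ingroup taxa — unites the whole ingroup.
Most parsimonious ingroup topology: (Sclerura,(Aelax,(Sclerax,Ichnensis))).
The clade {Aelax, Ichnensis, Sclerax} is supported by C1: its derived state 'present' occurs in exactly those taxa and in no other taxon (including the outgroup).

C1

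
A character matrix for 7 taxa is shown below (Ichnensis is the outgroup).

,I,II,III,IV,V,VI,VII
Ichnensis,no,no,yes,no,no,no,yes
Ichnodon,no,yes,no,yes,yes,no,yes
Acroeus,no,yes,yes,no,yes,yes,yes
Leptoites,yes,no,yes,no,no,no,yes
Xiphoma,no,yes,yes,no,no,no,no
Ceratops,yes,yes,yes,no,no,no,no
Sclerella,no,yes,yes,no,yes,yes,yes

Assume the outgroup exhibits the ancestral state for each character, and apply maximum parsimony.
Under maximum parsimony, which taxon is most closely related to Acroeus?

Sclerella

Character polarity is set by the outgroup: the derived state is whichever differs from the outgroup's state, so for III, VII the derived state is 'no', and for the remaining characters it is 'yes'.
I groups Ceratops and Leptoites, which is incompatible with the clades supported by the remaining characters; treating it as convergent (homoplasy) costs fewer steps than any alternative tree.
Only Acroeus, Ceratops, Ichnodon, Sclerella, and Xiphoma show the derived state 'yes' for II, supporting them as a clade.
III: derived state 'no' in Ichnodon only — an autapomorphy, so it tells us nothing about relationships among taxa.
IV: derived state 'yes' in Ichnodon only — an autapomorphy, so it tells us nothing about relationships among taxa.
V (derived state 'yes') is shared by Acroeus, Ichnodon, and Sclerella — a synapomorphy uniting that clade.
VI: derived state 'yes' in Acroeus and Sclerella only — synapomorphy for {Acroeus, Sclerella}.
VII (derived state 'no') is shared by Ceratops and Xiphoma — a synapomorphy uniting that clade.
Most parsimonious ingroup topology: (((Ichnodon,(Acroeus,Sclerella)),(Xiphoma,Ceratops)),Leptoites).
Acroeus and Sclerella form a cherry on this tree, so they are sister taxa.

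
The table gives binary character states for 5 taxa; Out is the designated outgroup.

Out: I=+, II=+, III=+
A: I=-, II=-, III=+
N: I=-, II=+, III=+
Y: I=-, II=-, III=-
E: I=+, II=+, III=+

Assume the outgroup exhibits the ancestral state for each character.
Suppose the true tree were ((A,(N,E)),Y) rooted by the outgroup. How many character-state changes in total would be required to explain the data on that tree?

5

Map each character onto ((A,(N,E)),Y) (rooted by Out) and count the minimum state changes it requires (Fitch parsimony):
I: 2; II: 2; III: 1.
Total tree length = 5.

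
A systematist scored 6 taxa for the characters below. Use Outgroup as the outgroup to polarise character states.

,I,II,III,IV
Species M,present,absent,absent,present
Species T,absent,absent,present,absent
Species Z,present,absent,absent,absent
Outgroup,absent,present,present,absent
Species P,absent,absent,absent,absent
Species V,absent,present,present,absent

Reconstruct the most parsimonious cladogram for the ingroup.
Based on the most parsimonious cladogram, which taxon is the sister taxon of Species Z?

Character polarity is set by the outgroup: the derived state is whichever differs from the outgroup's state, so for II, III the derived state is 'absent', and for the remaining characters it is 'present'.
I (derived state 'present') is shared by Species M and Species Z — a synapomorphy uniting that clade.
Only Species M, Species P, Species T, and Species Z show the derived state 'absent' for II, supporting them as a clade.
III (derived state 'absent') is shared by Species M, Species P, and Species Z — a synapomorphy uniting that clade.
IV (derived state 'present') is unique to Species M (autapomorphy; uninformative for grouping).
Most parsimonious ingroup topology: ((Species T,((Species Z,Species M),Species P)),Species V).
Species Z and Species M form a cherry on this tree, so they are sister taxa.

Species M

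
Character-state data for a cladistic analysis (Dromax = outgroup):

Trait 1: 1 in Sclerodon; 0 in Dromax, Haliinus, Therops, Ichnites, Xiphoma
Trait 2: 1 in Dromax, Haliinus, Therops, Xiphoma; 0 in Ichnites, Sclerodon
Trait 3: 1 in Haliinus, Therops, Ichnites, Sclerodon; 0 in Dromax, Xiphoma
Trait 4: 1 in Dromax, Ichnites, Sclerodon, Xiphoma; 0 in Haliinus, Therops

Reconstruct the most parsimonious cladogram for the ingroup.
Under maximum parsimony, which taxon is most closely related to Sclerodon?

Ichnites

Character polarity is set by the outgroup: the derived state is whichever differs from the outgroup's state, so for Trait 2, Trait 4 the derived state is '0', and for the remaining characters it is '1'.
Trait 1 (derived state '1') is unique to Sclerodon (autapomorphy; uninformative for grouping).
Trait 2 (derived state '0') is shared by Ichnites and Sclerodon — a synapomorphy uniting that clade.
Trait 3 (derived state '1') is shared by Haliinus, Ichnites, Sclerodon, and Therops — a synapomorphy uniting that clade.
Trait 4: derived state '0' in Haliinus and Therops only — synapomorphy for {Haliinus, Therops}.
Most parsimonious ingroup topology: (((Haliinus,Therops),(Ichnites,Sclerodon)),Xiphoma).
Sclerodon and Ichnites form a cherry on this tree, so they are sister taxa.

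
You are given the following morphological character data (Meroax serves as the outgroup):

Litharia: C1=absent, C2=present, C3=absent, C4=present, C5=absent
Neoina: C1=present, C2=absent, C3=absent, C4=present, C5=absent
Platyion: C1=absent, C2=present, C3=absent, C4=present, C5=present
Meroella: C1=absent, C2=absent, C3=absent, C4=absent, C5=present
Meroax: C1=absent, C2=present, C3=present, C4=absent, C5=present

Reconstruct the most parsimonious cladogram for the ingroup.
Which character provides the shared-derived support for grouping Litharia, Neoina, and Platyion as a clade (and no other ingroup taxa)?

C4

Character polarity is set by the outgroup: the derived state is whichever differs from the outgroup's state, so for C2, C3, C5 the derived state is 'absent', and for the remaining characters it is 'present'.
C1 (derived state 'present') is unique to Neoina (autapomorphy; uninformative for grouping).
C2 groups Meroella and Neoina, which is incompatible with the clades supported by the remaining characters; treating it as convergent (homoplasy) costs fewer steps than any alternative tree.
All ingroup taxa share the derived state 'absent' for C3; it defines the ingroup but does not resolve relationships within it.
Only Litharia, Neoina, and Platyion show the derived state 'present' for C4, supporting them as a clade.
Only Litharia and Neoina show the derived state 'absent' for C5, supporting them as a clade.
Most parsimonious ingroup topology: (((Neoina,Litharia),Platyion),Meroella).
The clade {Litharia, Neoina, Platyion} is supported by C4: its derived state 'present' occurs in exactly those taxa and in no other taxon (including the outgroup).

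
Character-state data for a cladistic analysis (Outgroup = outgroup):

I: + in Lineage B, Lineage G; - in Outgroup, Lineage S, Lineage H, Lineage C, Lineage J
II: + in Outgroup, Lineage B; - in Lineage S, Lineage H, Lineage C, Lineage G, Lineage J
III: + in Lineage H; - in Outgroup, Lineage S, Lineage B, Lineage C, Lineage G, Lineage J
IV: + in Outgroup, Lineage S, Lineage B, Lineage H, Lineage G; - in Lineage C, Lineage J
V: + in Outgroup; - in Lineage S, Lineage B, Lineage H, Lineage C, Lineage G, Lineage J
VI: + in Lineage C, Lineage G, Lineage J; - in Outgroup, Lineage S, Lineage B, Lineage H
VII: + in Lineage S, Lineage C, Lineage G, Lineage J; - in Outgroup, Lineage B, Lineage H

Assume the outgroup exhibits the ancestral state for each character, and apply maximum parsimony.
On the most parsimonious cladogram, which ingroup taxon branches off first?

Lineage B

Character polarity is set by the outgroup: the derived state is whichever differs from the outgroup's state, so for II, IV, V the derived state is '-', and for the remaining characters it is '+'.
I (state '+') occurs in Lineage B and Lineage G but conflicts with the nesting implied by the other characters — most parsimoniously interpreted as homoplasy.
II: derived state '-' in Lineage C, Lineage G, Lineage H, Lineage J, and Lineage S only — synapomorphy for {Lineage C, Lineage G, Lineage H, Lineage J, Lineage S}.
III (derived state '+') is unique to Lineage H (autapomorphy; uninformative for grouping).
IV: derived state '-' in Lineage C and Lineage J only — synapomorphy for {Lineage C, Lineage J}.
V (derived state '-') is shared by all ingroup taxa — unites the whole ingroup.
VI: derived state '+' in Lineage C, Lineage G, and Lineage J only — synapomorphy for {Lineage C, Lineage G, Lineage J}.
Only Lineage C, Lineage G, Lineage J, and Lineage S show the derived state '+' for VII, supporting them as a clade.
Most parsimonious ingroup topology: (((Lineage S,((Lineage C,Lineage J),Lineage G)),Lineage H),Lineage B).
Lineage B is sister to the clade containing all other ingroup taxa, so it is the earliest-diverging (most basal) ingroup lineage.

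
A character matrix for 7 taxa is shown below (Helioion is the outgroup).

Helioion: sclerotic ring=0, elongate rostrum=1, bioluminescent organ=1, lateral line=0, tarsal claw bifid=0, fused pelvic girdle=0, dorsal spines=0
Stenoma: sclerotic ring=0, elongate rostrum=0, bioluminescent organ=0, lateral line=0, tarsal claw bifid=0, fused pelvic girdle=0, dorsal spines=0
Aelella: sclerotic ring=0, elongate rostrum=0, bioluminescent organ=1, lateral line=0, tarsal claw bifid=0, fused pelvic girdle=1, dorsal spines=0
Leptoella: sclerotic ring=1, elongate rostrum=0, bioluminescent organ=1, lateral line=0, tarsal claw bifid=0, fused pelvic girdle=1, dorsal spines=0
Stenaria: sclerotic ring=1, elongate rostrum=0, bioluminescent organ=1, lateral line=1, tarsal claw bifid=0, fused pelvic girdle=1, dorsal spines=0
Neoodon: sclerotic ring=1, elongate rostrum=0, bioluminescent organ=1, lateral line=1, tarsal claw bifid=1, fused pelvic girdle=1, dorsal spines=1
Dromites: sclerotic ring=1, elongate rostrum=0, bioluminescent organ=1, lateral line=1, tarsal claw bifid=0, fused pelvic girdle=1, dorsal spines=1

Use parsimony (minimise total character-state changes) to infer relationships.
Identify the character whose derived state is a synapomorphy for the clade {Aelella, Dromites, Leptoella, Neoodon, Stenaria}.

fused pelvic girdle

Character polarity is set by the outgroup: the derived state is whichever differs from the outgroup's state, so for elongate rostrum, bioluminescent organ the derived state is '0', and for the remaining characters it is '1'.
sclerotic ring: derived state '1' in Dromites, Leptoella, Neoodon, and Stenaria only — synapomorphy for {Dromites, Leptoella, Neoodon, Stenaria}.
All ingroup taxa share the derived state '0' for elongate rostrum; it defines the ingroup but does not resolve relationships within it.
bioluminescent organ: derived state '0' in Stenoma only — an autapomorphy, so it tells us nothing about relationships among taxa.
Only Dromites, Neoodon, and Stenaria show the derived state '1' for lateral line, supporting them as a clade.
tarsal claw bifid (derived state '1') is unique to Neoodon (autapomorphy; uninformative for grouping).
fused pelvic girdle (derived state '1') is shared by Aelella, Dromites, Leptoella, Neoodon, and Stenaria — a synapomorphy uniting that clade.
dorsal spines: derived state '1' in Dromites and Neoodon only — synapomorphy for {Dromites, Neoodon}.
Most parsimonious ingroup topology: (Stenoma,(Aelella,(Leptoella,(Stenaria,(Neoodon,Dromites))))).
The clade {Aelella, Dromites, Leptoella, Neoodon, Stenaria} is supported by fused pelvic girdle: its derived state '1' occurs in exactly those taxa and in no other taxon (including the outgroup).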